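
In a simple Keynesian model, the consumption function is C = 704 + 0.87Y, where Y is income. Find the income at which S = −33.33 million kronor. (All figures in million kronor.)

S = Y − C = -704 + 0.13Y
-704 + 0.13Y = -33.33, so 0.13Y = 670.67 and Y = 5159

Y = 5159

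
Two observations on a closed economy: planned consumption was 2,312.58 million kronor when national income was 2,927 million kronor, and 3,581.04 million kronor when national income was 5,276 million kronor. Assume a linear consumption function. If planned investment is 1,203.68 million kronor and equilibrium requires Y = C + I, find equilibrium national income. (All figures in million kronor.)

Y = 4208

MPC = (3581.04 − 2312.58)/(5276 − 2927) = 1268.46/2349 = 0.54
a = 2312.58 − 0.54(2927) = 732
Equilibrium: Y = 732 + 0.54Y + 1203.68
0.46Y = 1935.68, so Y = 1935.68/0.46 = 4208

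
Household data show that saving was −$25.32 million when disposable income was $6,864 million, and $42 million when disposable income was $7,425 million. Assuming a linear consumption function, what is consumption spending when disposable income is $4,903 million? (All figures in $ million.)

C = 5163.64

MPS = ΔS/ΔY = (42 − (-25.32))/(7425 − 6864) = 67.32/561 = 0.12
MPC = 1 − MPS = 0.88
Autonomous saving = -25.32 − 0.12(6864) = -849, so a = 849
C = 849 + 0.88(4903) = 849 + 4314.64 = 5163.64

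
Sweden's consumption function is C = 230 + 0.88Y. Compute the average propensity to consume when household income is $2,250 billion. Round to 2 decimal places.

C = 230 + 0.88(2250) = 2210
APC = C/Y = 2210/2250 = 0.98

APC = 0.98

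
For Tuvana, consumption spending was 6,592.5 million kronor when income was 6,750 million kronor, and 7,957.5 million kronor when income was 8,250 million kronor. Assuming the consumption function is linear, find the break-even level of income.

Y = 5000

MPC = (7957.5 − 6592.5)/(8250 − 6750) = 1365/1500 = 0.91
a = 6592.5 − 0.91(6750) = 6592.5 − 6142.5 = 450
Break-even: Y = a/(1−MPC) = 450/0.09 = 5000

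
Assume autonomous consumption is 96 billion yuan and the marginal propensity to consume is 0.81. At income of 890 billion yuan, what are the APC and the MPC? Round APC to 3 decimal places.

MPC = 0.81 (the slope of the consumption function)
C = 96 + 0.81(890) = 816.9, so APC = 816.9/890 = 0.918

APC = 0.918; MPC = 0.81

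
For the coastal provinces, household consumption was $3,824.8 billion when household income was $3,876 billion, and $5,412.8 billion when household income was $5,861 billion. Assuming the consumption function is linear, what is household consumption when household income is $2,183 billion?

C = 2470.4

MPC = (5412.8 − 3824.8)/(5861 − 3876) = 1588/1985 = 0.8
a = 3824.8 − 0.8(3876) = 3824.8 − 3100.8 = 724
C = 724 + 0.8(2183) = 724 + 1746.4 = 2470.4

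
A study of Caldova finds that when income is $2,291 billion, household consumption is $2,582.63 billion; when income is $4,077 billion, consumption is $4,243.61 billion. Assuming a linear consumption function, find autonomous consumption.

a = 452

MPC = ΔC/ΔY = (4243.61 − 2582.63)/(4077 − 2291) = 1660.98/1786 = 0.93
a = C − MPC·Y = 2582.63 − 0.93(2291) = 2582.63 − 2130.63 = 452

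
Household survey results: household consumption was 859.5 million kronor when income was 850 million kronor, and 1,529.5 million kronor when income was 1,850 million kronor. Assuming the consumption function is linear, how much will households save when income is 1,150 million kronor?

MPC = (1529.5 − 859.5)/(1850 − 850) = 670/1000 = 0.67
a = 859.5 − 0.67(850) = 859.5 − 569.5 = 290
C = 290 + 0.67(1150) = 1060.5
S = 1150 − 1060.5 = 89.5

S = 89.5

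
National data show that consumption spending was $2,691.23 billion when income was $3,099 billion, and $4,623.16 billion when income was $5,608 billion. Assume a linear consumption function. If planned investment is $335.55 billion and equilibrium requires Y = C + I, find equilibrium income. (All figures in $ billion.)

Y = 2785

MPC = (4623.16 − 2691.23)/(5608 − 3099) = 1931.93/2509 = 0.77
a = 2691.23 − 0.77(3099) = 305
Equilibrium: Y = 305 + 0.77Y + 335.55
0.23Y = 640.55, so Y = 640.55/0.23 = 2785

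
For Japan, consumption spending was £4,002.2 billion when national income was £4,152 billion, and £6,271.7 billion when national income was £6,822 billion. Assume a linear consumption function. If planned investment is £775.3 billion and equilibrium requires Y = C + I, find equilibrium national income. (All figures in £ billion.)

MPC = (6271.7 − 4002.2)/(6822 − 4152) = 2269.5/2670 = 0.85
a = 4002.2 − 0.85(4152) = 473
Equilibrium: Y = 473 + 0.85Y + 775.3
0.15Y = 1248.3, so Y = 1248.3/0.15 = 8322

Y = 8322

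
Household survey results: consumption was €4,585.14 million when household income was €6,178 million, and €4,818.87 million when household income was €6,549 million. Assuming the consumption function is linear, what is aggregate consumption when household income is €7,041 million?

C = 5128.83

MPC = (4818.87 − 4585.14)/(6549 − 6178) = 233.73/371 = 0.63
a = 4585.14 − 0.63(6178) = 4585.14 − 3892.14 = 693
C = 693 + 0.63(7041) = 693 + 4435.83 = 5128.83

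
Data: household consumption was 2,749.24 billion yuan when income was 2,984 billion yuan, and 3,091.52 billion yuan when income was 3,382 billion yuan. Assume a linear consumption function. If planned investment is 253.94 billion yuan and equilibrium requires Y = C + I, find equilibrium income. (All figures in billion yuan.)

MPC = (3091.52 − 2749.24)/(3382 − 2984) = 342.28/398 = 0.86
a = 2749.24 − 0.86(2984) = 183
Equilibrium: Y = 183 + 0.86Y + 253.94
0.14Y = 436.94, so Y = 436.94/0.14 = 3121

Y = 3121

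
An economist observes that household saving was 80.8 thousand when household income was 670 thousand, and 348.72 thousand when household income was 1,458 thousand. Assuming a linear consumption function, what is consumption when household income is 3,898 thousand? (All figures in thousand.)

C = 2719.68

MPS = ΔS/ΔY = (348.72 − 80.8)/(1458 − 670) = 267.92/788 = 0.34
MPC = 1 − MPS = 0.66
Autonomous saving = 80.8 − 0.34(670) = -147, so a = 147
C = 147 + 0.66(3898) = 147 + 2572.68 = 2719.68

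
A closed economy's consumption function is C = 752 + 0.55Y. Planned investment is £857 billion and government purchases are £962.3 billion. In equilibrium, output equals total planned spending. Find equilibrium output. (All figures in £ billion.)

Y = 5714

Y = C + I + G = 752 + 0.55Y + 857 + 962.3
Y − 0.55Y = 2571.3
0.45Y = 2571.3, so Y = 2571.3/0.45 = 5714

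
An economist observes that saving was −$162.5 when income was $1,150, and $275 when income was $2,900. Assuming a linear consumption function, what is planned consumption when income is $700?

C = 975

MPS = ΔS/ΔY = (275 − (-162.5))/(2900 − 1150) = 437.5/1750 = 0.25
MPC = 1 − MPS = 0.75
Autonomous saving = -162.5 − 0.25(1150) = -450, so a = 450
C = 450 + 0.75(700) = 450 + 525 = 975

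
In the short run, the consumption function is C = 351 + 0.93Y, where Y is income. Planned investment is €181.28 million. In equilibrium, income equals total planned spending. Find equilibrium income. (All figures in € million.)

Y = C + I = 351 + 0.93Y + 181.28
Y − 0.93Y = 532.28
0.07Y = 532.28, so Y = 532.28/0.07 = 7604

Y = 7604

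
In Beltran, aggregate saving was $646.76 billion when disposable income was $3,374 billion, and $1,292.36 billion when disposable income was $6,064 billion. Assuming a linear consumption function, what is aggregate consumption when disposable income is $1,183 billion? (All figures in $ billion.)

MPS = ΔS/ΔY = (1292.36 − 646.76)/(6064 − 3374) = 645.6/2690 = 0.24
MPC = 1 − MPS = 0.76
Autonomous saving = 646.76 − 0.24(3374) = -163, so a = 163
C = 163 + 0.76(1183) = 163 + 899.08 = 1062.08

C = 1062.08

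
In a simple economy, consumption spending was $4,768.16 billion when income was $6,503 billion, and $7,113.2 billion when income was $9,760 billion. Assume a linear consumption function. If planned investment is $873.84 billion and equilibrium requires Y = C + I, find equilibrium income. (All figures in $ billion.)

Y = 3428

MPC = (7113.2 − 4768.16)/(9760 − 6503) = 2345.04/3257 = 0.72
a = 4768.16 − 0.72(6503) = 86
Equilibrium: Y = 86 + 0.72Y + 873.84
0.28Y = 959.84, so Y = 959.84/0.28 = 3428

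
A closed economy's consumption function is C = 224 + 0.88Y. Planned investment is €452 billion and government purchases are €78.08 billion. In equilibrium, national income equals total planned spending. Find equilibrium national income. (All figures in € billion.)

Y = 6284

Y = C + I + G = 224 + 0.88Y + 452 + 78.08
Y − 0.88Y = 754.08
0.12Y = 754.08, so Y = 754.08/0.12 = 6284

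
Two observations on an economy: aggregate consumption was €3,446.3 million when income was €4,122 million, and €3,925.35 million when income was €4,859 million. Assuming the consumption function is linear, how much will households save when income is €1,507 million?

MPC = (3925.35 − 3446.3)/(4859 − 4122) = 479.05/737 = 0.65
a = 3446.3 − 0.65(4122) = 3446.3 − 2679.3 = 767
C = 767 + 0.65(1507) = 1746.55
S = 1507 − 1746.55 = -239.55

S = -239.55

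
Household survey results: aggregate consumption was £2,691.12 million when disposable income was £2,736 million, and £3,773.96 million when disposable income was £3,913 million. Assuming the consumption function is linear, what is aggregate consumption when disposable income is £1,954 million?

C = 1971.68

MPC = (3773.96 − 2691.12)/(3913 − 2736) = 1082.84/1177 = 0.92
a = 2691.12 − 0.92(2736) = 2691.12 − 2517.12 = 174
C = 174 + 0.92(1954) = 174 + 1797.68 = 1971.68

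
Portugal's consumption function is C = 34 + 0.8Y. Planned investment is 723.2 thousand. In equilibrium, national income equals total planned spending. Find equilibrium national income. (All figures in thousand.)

Y = C + I = 34 + 0.8Y + 723.2
Y − 0.8Y = 757.2
0.2Y = 757.2, so Y = 757.2/0.2 = 3786

Y = 3786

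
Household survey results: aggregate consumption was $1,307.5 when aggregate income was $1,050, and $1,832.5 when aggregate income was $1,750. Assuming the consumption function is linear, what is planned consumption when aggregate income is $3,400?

C = 3070

MPC = (1832.5 − 1307.5)/(1750 − 1050) = 525/700 = 0.75
a = 1307.5 − 0.75(1050) = 1307.5 − 787.5 = 520
C = 520 + 0.75(3400) = 520 + 2550 = 3070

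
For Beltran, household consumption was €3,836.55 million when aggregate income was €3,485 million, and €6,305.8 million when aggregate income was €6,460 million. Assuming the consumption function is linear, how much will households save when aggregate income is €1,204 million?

S = -739.32

MPC = (6305.8 − 3836.55)/(6460 − 3485) = 2469.25/2975 = 0.83
a = 3836.55 − 0.83(3485) = 3836.55 − 2892.55 = 944
C = 944 + 0.83(1204) = 1943.32
S = 1204 − 1943.32 = -739.32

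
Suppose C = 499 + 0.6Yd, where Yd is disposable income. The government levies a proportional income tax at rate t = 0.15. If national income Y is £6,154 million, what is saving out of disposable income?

Yd = (1 − 0.15)(6154) = 0.85(6154) = 5230.9
C = 499 + 0.6(5230.9) = 499 + 3138.54 = 3637.54
S = Yd − C = 5230.9 − 3637.54 = 1593.36

S = 1593.36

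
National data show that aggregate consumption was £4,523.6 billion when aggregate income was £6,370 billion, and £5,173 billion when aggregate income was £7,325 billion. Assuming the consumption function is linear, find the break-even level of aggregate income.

Y = 600

MPC = (5173 − 4523.6)/(7325 − 6370) = 649.4/955 = 0.68
a = 4523.6 − 0.68(6370) = 4523.6 − 4331.6 = 192
Break-even: Y = a/(1−MPC) = 192/0.32 = 600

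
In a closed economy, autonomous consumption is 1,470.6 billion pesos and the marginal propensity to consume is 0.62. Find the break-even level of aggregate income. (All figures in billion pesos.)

Y = 3870

At break-even, C = Y: 1470.6 + 0.62Y = Y
0.38Y = 1470.6, so Y = 1470.6/0.38 = 3870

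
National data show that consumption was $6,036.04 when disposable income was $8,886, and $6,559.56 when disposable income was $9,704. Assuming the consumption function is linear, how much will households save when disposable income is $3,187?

MPC = (6559.56 − 6036.04)/(9704 − 8886) = 523.52/818 = 0.64
a = 6036.04 − 0.64(8886) = 6036.04 − 5687.04 = 349
C = 349 + 0.64(3187) = 2388.68
S = 3187 − 2388.68 = 798.32

S = 798.32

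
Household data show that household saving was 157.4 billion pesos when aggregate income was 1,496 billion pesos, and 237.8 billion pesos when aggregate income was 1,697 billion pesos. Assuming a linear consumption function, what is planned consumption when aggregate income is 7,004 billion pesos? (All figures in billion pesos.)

MPS = ΔS/ΔY = (237.8 − 157.4)/(1697 − 1496) = 80.4/201 = 0.4
MPC = 1 − MPS = 0.6
Autonomous saving = 157.4 − 0.4(1496) = -441, so a = 441
C = 441 + 0.6(7004) = 441 + 4202.4 = 4643.4

C = 4643.4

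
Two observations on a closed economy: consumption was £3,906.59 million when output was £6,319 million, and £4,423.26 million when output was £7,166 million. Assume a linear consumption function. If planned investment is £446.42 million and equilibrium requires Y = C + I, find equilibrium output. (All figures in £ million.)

Y = 1278

MPC = (4423.26 − 3906.59)/(7166 − 6319) = 516.67/847 = 0.61
a = 3906.59 − 0.61(6319) = 52
Equilibrium: Y = 52 + 0.61Y + 446.42
0.39Y = 498.42, so Y = 498.42/0.39 = 1278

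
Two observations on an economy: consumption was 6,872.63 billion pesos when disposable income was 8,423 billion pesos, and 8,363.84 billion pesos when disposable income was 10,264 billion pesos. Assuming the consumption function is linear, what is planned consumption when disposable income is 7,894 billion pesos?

C = 6444.14

MPC = (8363.84 − 6872.63)/(10264 − 8423) = 1491.21/1841 = 0.81
a = 6872.63 − 0.81(8423) = 6872.63 − 6822.63 = 50
C = 50 + 0.81(7894) = 50 + 6394.14 = 6444.14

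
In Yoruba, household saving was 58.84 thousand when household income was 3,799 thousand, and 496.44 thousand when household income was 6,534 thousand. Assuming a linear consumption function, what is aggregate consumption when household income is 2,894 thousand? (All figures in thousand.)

C = 2979.96

MPS = ΔS/ΔY = (496.44 − 58.84)/(6534 − 3799) = 437.6/2735 = 0.16
MPC = 1 − MPS = 0.84
Autonomous saving = 58.84 − 0.16(3799) = -549, so a = 549
C = 549 + 0.84(2894) = 549 + 2430.96 = 2979.96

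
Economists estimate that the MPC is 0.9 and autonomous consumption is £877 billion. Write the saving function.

S = Y − C = Y − (877 + 0.9Y) = -877 + (1 − 0.9)Y

S = -877 + 0.1Y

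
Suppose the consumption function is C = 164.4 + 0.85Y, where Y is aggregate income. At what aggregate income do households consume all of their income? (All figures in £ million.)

At break-even, C = Y: 164.4 + 0.85Y = Y
0.15Y = 164.4, so Y = 164.4/0.15 = 1096

Y = 1096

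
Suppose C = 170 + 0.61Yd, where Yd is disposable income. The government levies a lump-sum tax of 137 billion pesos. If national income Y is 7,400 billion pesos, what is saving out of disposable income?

S = 2662.57

Yd = Y − T = 7400 − 137 = 7263
C = 170 + 0.61(7263) = 170 + 4430.43 = 4600.43
S = Yd − C = 7263 − 4600.43 = 2662.57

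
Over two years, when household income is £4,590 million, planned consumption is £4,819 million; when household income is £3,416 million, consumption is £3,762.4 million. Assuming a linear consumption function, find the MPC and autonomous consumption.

MPC = 0.9; a = 688

MPC = ΔC/ΔY = (4819 − 3762.4)/(4590 − 3416) = 1056.6/1174 = 0.9
a = C − MPC·Y = 3762.4 − 0.9(3416) = 3762.4 − 3074.4 = 688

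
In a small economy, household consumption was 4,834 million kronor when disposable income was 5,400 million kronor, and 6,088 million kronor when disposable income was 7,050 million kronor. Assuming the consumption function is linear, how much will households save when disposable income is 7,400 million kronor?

MPC = (6088 − 4834)/(7050 − 5400) = 1254/1650 = 0.76
a = 4834 − 0.76(5400) = 4834 − 4104 = 730
C = 730 + 0.76(7400) = 6354
S = 7400 − 6354 = 1046

S = 1046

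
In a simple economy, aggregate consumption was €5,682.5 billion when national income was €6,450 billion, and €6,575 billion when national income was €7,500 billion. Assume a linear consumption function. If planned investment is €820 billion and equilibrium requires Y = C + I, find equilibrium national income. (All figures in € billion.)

Y = 6800

MPC = (6575 − 5682.5)/(7500 − 6450) = 892.5/1050 = 0.85
a = 5682.5 − 0.85(6450) = 200
Equilibrium: Y = 200 + 0.85Y + 820
0.15Y = 1020, so Y = 1020/0.15 = 6800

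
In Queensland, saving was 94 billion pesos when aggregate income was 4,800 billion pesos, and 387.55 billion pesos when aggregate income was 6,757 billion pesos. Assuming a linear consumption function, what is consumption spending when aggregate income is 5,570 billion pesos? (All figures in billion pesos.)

MPS = ΔS/ΔY = (387.55 − 94)/(6757 − 4800) = 293.55/1957 = 0.15
MPC = 1 − MPS = 0.85
Autonomous saving = 94 − 0.15(4800) = -626, so a = 626
C = 626 + 0.85(5570) = 626 + 4734.5 = 5360.5

C = 5360.5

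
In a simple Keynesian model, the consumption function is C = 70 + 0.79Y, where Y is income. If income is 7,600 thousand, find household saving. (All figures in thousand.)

C = 70 + 0.79(7600) = 70 + 6004 = 6074
S = Y − C = 7600 − 6074 = 1526

S = 1526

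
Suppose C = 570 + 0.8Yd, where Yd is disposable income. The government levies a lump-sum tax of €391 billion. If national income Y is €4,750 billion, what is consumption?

Yd = Y − T = 4750 − 391 = 4359
C = 570 + 0.8(4359) = 570 + 3487.2 = 4057.2

C = 4057.2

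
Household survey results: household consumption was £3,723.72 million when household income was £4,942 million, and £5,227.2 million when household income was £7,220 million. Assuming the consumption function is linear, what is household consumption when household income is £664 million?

MPC = (5227.2 − 3723.72)/(7220 − 4942) = 1503.48/2278 = 0.66
a = 3723.72 − 0.66(4942) = 3723.72 − 3261.72 = 462
C = 462 + 0.66(664) = 462 + 438.24 = 900.24

C = 900.24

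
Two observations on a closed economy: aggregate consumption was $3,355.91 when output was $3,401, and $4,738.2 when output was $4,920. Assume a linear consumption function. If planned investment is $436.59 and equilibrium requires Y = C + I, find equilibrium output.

MPC = (4738.2 − 3355.91)/(4920 − 3401) = 1382.29/1519 = 0.91
a = 3355.91 − 0.91(3401) = 261
Equilibrium: Y = 261 + 0.91Y + 436.59
0.09Y = 697.59, so Y = 697.59/0.09 = 7751

Y = 7751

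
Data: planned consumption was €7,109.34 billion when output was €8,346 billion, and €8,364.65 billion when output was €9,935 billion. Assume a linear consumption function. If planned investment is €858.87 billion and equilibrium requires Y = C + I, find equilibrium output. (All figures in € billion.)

MPC = (8364.65 − 7109.34)/(9935 − 8346) = 1255.31/1589 = 0.79
a = 7109.34 − 0.79(8346) = 516
Equilibrium: Y = 516 + 0.79Y + 858.87
0.21Y = 1374.87, so Y = 1374.87/0.21 = 6547

Y = 6547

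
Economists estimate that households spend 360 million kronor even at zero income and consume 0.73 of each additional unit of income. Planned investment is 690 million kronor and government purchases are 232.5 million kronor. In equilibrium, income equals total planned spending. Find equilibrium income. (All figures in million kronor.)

Y = 4750

Y = C + I + G = 360 + 0.73Y + 690 + 232.5
Y − 0.73Y = 1282.5
0.27Y = 1282.5, so Y = 1282.5/0.27 = 4750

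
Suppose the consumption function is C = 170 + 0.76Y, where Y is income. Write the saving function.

S = -170 + 0.24Y

S = Y − C = Y − (170 + 0.76Y) = -170 + (1 − 0.76)Y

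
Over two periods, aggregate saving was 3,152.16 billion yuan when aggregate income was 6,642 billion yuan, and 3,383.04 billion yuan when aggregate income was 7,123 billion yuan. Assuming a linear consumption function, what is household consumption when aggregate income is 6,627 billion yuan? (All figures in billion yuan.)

C = 3482.04

MPS = ΔS/ΔY = (3383.04 − 3152.16)/(7123 − 6642) = 230.88/481 = 0.48
MPC = 1 − MPS = 0.52
Autonomous saving = 3152.16 − 0.48(6642) = -36, so a = 36
C = 36 + 0.52(6627) = 36 + 3446.04 = 3482.04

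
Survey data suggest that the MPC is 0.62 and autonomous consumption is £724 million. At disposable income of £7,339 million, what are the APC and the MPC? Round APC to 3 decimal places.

MPC = 0.62 (the slope of the consumption function)
C = 724 + 0.62(7339) = 5274.18, so APC = 5274.18/7339 = 0.719

APC = 0.719; MPC = 0.62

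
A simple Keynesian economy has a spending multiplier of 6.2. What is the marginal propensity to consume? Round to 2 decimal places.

MPC = 0.84

k = 1/(1 − MPC), so 1 − MPC = 1/k = 1/6.2 = 0.1613
MPC = 1 − 0.1613 = 0.84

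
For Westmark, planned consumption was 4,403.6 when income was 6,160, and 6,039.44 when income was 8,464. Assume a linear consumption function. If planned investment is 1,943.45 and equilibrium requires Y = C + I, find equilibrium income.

Y = 6805

MPC = (6039.44 − 4403.6)/(8464 − 6160) = 1635.84/2304 = 0.71
a = 4403.6 − 0.71(6160) = 30
Equilibrium: Y = 30 + 0.71Y + 1943.45
0.29Y = 1973.45, so Y = 1973.45/0.29 = 6805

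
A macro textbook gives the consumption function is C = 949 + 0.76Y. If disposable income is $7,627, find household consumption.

C = 949 + 0.76(7627) = 949 + 5796.52 = 6745.52

C = 6745.52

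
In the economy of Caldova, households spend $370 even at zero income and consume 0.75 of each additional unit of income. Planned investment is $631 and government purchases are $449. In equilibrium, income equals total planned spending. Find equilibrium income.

Y = 5800

Y = C + I + G = 370 + 0.75Y + 631 + 449
Y − 0.75Y = 1450
0.25Y = 1450, so Y = 1450/0.25 = 5800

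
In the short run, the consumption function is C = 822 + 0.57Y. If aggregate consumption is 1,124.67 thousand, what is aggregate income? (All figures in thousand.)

Y = 531

822 + 0.57Y = 1124.67
0.57Y = 302.67, so Y = 302.67/0.57 = 531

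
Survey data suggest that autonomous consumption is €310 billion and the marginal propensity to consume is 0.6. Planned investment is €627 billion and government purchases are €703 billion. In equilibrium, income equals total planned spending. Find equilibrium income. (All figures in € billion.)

Y = 4100

Y = C + I + G = 310 + 0.6Y + 627 + 703
Y − 0.6Y = 1640
0.4Y = 1640, so Y = 1640/0.4 = 4100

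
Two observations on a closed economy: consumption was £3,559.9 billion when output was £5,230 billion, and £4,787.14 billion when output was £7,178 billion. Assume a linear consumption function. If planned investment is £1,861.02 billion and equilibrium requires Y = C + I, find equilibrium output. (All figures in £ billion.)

Y = 5746

MPC = (4787.14 − 3559.9)/(7178 − 5230) = 1227.24/1948 = 0.63
a = 3559.9 − 0.63(5230) = 265
Equilibrium: Y = 265 + 0.63Y + 1861.02
0.37Y = 2126.02, so Y = 2126.02/0.37 = 5746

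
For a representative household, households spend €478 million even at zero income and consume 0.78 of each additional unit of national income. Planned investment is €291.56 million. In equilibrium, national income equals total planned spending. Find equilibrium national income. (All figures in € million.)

Y = C + I = 478 + 0.78Y + 291.56
Y − 0.78Y = 769.56
0.22Y = 769.56, so Y = 769.56/0.22 = 3498

Y = 3498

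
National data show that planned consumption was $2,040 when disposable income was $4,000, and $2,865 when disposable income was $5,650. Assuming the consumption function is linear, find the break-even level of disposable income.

Y = 80

MPC = (2865 − 2040)/(5650 − 4000) = 825/1650 = 0.5
a = 2040 − 0.5(4000) = 2040 − 2000 = 40
Break-even: Y = a/(1−MPC) = 40/0.5 = 80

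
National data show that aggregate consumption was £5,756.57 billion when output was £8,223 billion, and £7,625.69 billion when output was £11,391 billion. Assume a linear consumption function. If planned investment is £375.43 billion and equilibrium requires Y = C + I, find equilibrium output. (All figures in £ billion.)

MPC = (7625.69 − 5756.57)/(11391 − 8223) = 1869.12/3168 = 0.59
a = 5756.57 − 0.59(8223) = 905
Equilibrium: Y = 905 + 0.59Y + 375.43
0.41Y = 1280.43, so Y = 1280.43/0.41 = 3123

Y = 3123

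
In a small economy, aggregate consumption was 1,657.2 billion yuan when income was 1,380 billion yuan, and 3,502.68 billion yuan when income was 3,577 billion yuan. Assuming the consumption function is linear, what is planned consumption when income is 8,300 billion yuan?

C = 7470

MPC = (3502.68 − 1657.2)/(3577 − 1380) = 1845.48/2197 = 0.84
a = 1657.2 − 0.84(1380) = 1657.2 − 1159.2 = 498
C = 498 + 0.84(8300) = 498 + 6972 = 7470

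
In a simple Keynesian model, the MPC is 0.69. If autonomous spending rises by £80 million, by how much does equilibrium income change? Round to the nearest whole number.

ΔY ≈ 258

The multiplier is 1/(1 − MPC) = 1/0.31.
ΔY = 80/0.31 = 258.06 ≈ 258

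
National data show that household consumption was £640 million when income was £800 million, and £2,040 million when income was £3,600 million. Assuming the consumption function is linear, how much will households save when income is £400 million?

MPC = (2040 − 640)/(3600 − 800) = 1400/2800 = 0.5
a = 640 − 0.5(800) = 640 − 400 = 240
C = 240 + 0.5(400) = 440
S = 400 − 440 = -40

S = -40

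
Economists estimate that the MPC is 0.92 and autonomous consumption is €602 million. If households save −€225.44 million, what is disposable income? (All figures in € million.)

Y = 4707

S = Y − C = -602 + 0.08Y
-602 + 0.08Y = -225.44, so 0.08Y = 376.56 and Y = 4707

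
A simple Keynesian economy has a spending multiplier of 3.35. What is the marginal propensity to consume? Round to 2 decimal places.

k = 1/(1 − MPC), so 1 − MPC = 1/k = 1/3.35 = 0.2985
MPC = 1 − 0.2985 = 0.70

MPC = 0.70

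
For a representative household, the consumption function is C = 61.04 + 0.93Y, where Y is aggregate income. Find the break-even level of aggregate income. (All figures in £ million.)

Y = 872

At break-even, C = Y: 61.04 + 0.93Y = Y
0.07Y = 61.04, so Y = 61.04/0.07 = 872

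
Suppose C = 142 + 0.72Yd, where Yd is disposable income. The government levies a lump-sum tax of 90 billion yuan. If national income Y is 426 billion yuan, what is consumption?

C = 383.92

Yd = Y − T = 426 − 90 = 336
C = 142 + 0.72(336) = 142 + 241.92 = 383.92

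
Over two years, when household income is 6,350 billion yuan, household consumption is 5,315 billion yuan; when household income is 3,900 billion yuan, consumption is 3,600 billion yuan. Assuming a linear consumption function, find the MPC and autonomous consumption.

MPC = ΔC/ΔY = (5315 − 3600)/(6350 − 3900) = 1715/2450 = 0.7
a = C − MPC·Y = 3600 − 0.7(3900) = 3600 − 2730 = 870

MPC = 0.7; a = 870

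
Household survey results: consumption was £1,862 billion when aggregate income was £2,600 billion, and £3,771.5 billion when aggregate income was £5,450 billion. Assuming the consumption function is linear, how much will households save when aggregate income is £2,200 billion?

MPC = (3771.5 − 1862)/(5450 − 2600) = 1909.5/2850 = 0.67
a = 1862 − 0.67(2600) = 1862 − 1742 = 120
C = 120 + 0.67(2200) = 1594
S = 2200 − 1594 = 606

S = 606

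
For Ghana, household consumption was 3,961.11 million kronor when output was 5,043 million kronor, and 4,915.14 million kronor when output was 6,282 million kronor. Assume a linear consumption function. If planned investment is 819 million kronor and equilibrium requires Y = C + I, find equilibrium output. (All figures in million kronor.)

MPC = (4915.14 − 3961.11)/(6282 − 5043) = 954.03/1239 = 0.77
a = 3961.11 − 0.77(5043) = 78
Equilibrium: Y = 78 + 0.77Y + 819
0.23Y = 897, so Y = 897/0.23 = 3900

Y = 3900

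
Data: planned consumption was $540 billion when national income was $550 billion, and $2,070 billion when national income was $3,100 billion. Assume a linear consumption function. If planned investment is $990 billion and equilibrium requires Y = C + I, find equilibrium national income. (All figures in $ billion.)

Y = 3000

MPC = (2070 − 540)/(3100 − 550) = 1530/2550 = 0.6
a = 540 − 0.6(550) = 210
Equilibrium: Y = 210 + 0.6Y + 990
0.4Y = 1200, so Y = 1200/0.4 = 3000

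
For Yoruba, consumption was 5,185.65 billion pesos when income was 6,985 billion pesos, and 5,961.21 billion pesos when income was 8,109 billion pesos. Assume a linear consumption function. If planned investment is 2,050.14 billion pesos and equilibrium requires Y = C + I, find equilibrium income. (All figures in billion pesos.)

Y = 7794

MPC = (5961.21 − 5185.65)/(8109 − 6985) = 775.56/1124 = 0.69
a = 5185.65 − 0.69(6985) = 366
Equilibrium: Y = 366 + 0.69Y + 2050.14
0.31Y = 2416.14, so Y = 2416.14/0.31 = 7794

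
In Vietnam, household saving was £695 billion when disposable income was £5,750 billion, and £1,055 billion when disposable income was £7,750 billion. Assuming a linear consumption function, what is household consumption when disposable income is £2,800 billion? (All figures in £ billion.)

MPS = ΔS/ΔY = (1055 − 695)/(7750 − 5750) = 360/2000 = 0.18
MPC = 1 − MPS = 0.82
Autonomous saving = 695 − 0.18(5750) = -340, so a = 340
C = 340 + 0.82(2800) = 340 + 2296 = 2636

C = 2636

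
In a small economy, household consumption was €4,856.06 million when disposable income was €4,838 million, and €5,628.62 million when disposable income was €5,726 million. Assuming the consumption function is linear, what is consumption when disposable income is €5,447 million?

C = 5385.89

MPC = (5628.62 − 4856.06)/(5726 − 4838) = 772.56/888 = 0.87
a = 4856.06 − 0.87(4838) = 4856.06 − 4209.06 = 647
C = 647 + 0.87(5447) = 647 + 4738.89 = 5385.89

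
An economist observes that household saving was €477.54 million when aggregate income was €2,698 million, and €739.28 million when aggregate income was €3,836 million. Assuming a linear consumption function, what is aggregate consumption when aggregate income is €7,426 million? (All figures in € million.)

MPS = ΔS/ΔY = (739.28 − 477.54)/(3836 − 2698) = 261.74/1138 = 0.23
MPC = 1 − MPS = 0.77
Autonomous saving = 477.54 − 0.23(2698) = -143, so a = 143
C = 143 + 0.77(7426) = 143 + 5718.02 = 5861.02

C = 5861.02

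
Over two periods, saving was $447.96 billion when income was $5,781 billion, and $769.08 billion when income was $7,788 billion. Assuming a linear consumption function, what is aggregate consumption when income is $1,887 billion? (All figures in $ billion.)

MPS = ΔS/ΔY = (769.08 − 447.96)/(7788 − 5781) = 321.12/2007 = 0.16
MPC = 1 − MPS = 0.84
Autonomous saving = 447.96 − 0.16(5781) = -477, so a = 477
C = 477 + 0.84(1887) = 477 + 1585.08 = 2062.08

C = 2062.08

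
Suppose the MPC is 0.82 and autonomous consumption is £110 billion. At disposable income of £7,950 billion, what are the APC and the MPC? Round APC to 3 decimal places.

APC = 0.834; MPC = 0.82

MPC = 0.82 (the slope of the consumption function)
C = 110 + 0.82(7950) = 6629, so APC = 6629/7950 = 0.834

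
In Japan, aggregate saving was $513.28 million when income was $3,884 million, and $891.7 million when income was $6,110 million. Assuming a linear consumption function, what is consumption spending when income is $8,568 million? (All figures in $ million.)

MPS = ΔS/ΔY = (891.7 − 513.28)/(6110 − 3884) = 378.42/2226 = 0.17
MPC = 1 − MPS = 0.83
Autonomous saving = 513.28 − 0.17(3884) = -147, so a = 147
C = 147 + 0.83(8568) = 147 + 7111.44 = 7258.44

C = 7258.44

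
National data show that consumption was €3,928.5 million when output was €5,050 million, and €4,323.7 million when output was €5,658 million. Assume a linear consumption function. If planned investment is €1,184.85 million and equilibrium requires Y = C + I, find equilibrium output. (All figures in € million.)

MPC = (4323.7 − 3928.5)/(5658 − 5050) = 395.2/608 = 0.65
a = 3928.5 − 0.65(5050) = 646
Equilibrium: Y = 646 + 0.65Y + 1184.85
0.35Y = 1830.85, so Y = 1830.85/0.35 = 5231

Y = 5231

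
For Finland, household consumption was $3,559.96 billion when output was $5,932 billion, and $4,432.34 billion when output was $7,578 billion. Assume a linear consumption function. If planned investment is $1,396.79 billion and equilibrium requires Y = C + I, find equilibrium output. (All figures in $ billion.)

MPC = (4432.34 − 3559.96)/(7578 − 5932) = 872.38/1646 = 0.53
a = 3559.96 − 0.53(5932) = 416
Equilibrium: Y = 416 + 0.53Y + 1396.79
0.47Y = 1812.79, so Y = 1812.79/0.47 = 3857

Y = 3857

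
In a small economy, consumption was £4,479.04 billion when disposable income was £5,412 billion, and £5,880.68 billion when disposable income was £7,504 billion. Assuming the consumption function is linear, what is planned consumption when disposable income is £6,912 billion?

MPC = (5880.68 − 4479.04)/(7504 − 5412) = 1401.64/2092 = 0.67
a = 4479.04 − 0.67(5412) = 4479.04 − 3626.04 = 853
C = 853 + 0.67(6912) = 853 + 4631.04 = 5484.04

C = 5484.04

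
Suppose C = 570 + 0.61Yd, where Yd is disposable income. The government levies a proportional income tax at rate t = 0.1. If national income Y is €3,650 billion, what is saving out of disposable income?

Yd = (1 − 0.1)(3650) = 0.9(3650) = 3285
C = 570 + 0.61(3285) = 570 + 2003.85 = 2573.85
S = Yd − C = 3285 − 2573.85 = 711.15

S = 711.15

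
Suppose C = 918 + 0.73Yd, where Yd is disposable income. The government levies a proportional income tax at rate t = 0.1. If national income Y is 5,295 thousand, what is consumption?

Yd = (1 − 0.1)(5295) = 0.9(5295) = 4765.5
C = 918 + 0.73(4765.5) = 918 + 3478.815 = 4396.815

C = 4396.815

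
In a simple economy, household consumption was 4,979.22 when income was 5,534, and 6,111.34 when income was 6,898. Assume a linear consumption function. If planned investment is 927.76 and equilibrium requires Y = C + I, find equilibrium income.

Y = 7728

MPC = (6111.34 − 4979.22)/(6898 − 5534) = 1132.12/1364 = 0.83
a = 4979.22 − 0.83(5534) = 386
Equilibrium: Y = 386 + 0.83Y + 927.76
0.17Y = 1313.76, so Y = 1313.76/0.17 = 7728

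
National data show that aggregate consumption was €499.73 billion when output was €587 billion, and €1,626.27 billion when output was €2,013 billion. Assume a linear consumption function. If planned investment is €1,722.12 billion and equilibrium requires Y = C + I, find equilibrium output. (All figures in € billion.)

Y = 8372

MPC = (1626.27 − 499.73)/(2013 − 587) = 1126.54/1426 = 0.79
a = 499.73 − 0.79(587) = 36
Equilibrium: Y = 36 + 0.79Y + 1722.12
0.21Y = 1758.12, so Y = 1758.12/0.21 = 8372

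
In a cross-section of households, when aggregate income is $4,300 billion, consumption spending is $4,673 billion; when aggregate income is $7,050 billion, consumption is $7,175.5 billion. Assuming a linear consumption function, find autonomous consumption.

MPC = ΔC/ΔY = (7175.5 − 4673)/(7050 − 4300) = 2502.5/2750 = 0.91
a = C − MPC·Y = 4673 − 0.91(4300) = 4673 − 3913 = 760

a = 760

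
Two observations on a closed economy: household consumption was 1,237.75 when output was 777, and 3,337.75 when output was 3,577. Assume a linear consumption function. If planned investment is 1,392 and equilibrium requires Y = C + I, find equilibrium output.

MPC = (3337.75 − 1237.75)/(3577 − 777) = 2100/2800 = 0.75
a = 1237.75 − 0.75(777) = 655
Equilibrium: Y = 655 + 0.75Y + 1392
0.25Y = 2047, so Y = 2047/0.25 = 8188

Y = 8188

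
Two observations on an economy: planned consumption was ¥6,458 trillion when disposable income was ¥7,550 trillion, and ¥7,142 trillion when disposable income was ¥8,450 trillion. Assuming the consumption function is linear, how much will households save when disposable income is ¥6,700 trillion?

MPC = (7142 − 6458)/(8450 − 7550) = 684/900 = 0.76
a = 6458 − 0.76(7550) = 6458 − 5738 = 720
C = 720 + 0.76(6700) = 5812
S = 6700 − 5812 = 888

S = 888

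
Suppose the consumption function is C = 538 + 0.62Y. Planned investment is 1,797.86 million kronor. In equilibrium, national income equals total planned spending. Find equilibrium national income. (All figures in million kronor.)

Y = C + I = 538 + 0.62Y + 1797.86
Y − 0.62Y = 2335.86
0.38Y = 2335.86, so Y = 2335.86/0.38 = 6147

Y = 6147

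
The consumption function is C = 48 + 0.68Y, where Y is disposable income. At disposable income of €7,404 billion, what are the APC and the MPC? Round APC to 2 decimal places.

MPC = 0.68 (the slope of the consumption function)
C = 48 + 0.68(7404) = 5082.72, so APC = 5082.72/7404 = 0.69

APC = 0.69; MPC = 0.68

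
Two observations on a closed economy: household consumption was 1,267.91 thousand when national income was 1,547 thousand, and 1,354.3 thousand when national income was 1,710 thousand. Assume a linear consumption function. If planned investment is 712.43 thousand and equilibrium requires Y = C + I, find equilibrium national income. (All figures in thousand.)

Y = 2469

MPC = (1354.3 − 1267.91)/(1710 − 1547) = 86.39/163 = 0.53
a = 1267.91 − 0.53(1547) = 448
Equilibrium: Y = 448 + 0.53Y + 712.43
0.47Y = 1160.43, so Y = 1160.43/0.47 = 2469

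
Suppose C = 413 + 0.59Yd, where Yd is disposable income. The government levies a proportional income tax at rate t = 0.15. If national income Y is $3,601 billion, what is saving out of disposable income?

Yd = (1 − 0.15)(3601) = 0.85(3601) = 3060.85
C = 413 + 0.59(3060.85) = 413 + 1805.9015 = 2218.9015
S = Yd − C = 3060.85 − 2218.9015 = 841.9485

S = 841.9485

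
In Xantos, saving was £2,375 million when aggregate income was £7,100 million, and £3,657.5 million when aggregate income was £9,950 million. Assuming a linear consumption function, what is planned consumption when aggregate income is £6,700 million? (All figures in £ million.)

MPS = ΔS/ΔY = (3657.5 − 2375)/(9950 − 7100) = 1282.5/2850 = 0.45
MPC = 1 − MPS = 0.55
Autonomous saving = 2375 − 0.45(7100) = -820, so a = 820
C = 820 + 0.55(6700) = 820 + 3685 = 4505

C = 4505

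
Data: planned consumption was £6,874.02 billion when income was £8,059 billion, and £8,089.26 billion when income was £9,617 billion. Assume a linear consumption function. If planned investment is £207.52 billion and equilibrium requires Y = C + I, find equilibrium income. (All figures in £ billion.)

MPC = (8089.26 − 6874.02)/(9617 − 8059) = 1215.24/1558 = 0.78
a = 6874.02 − 0.78(8059) = 588
Equilibrium: Y = 588 + 0.78Y + 207.52
0.22Y = 795.52, so Y = 795.52/0.22 = 3616

Y = 3616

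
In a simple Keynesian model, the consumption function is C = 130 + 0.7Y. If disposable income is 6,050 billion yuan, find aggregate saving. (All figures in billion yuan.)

S = 1685

C = 130 + 0.7(6050) = 130 + 4235 = 4365
S = Y − C = 6050 − 4365 = 1685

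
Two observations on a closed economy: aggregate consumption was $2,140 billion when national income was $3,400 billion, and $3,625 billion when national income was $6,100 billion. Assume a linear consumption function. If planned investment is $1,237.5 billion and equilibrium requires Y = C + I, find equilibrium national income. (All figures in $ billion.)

Y = 3350

MPC = (3625 − 2140)/(6100 − 3400) = 1485/2700 = 0.55
a = 2140 − 0.55(3400) = 270
Equilibrium: Y = 270 + 0.55Y + 1237.5
0.45Y = 1507.5, so Y = 1507.5/0.45 = 3350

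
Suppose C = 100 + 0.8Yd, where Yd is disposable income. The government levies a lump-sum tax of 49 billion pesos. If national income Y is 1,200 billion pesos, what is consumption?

Yd = Y − T = 1200 − 49 = 1151
C = 100 + 0.8(1151) = 100 + 920.8 = 1020.8

C = 1020.8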